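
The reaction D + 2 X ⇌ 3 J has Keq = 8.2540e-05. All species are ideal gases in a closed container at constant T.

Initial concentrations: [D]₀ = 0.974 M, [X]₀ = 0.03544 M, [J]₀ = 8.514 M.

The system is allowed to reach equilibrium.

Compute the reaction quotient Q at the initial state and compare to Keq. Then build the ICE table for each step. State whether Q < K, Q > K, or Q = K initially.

Q₀ = 5.0449e+05 vs Keq = 8.2540e-05 ⇒ Q>K, reverse
Step 1:
                   D          X          J
  I            0.974    0.03544      8.514
  C            2.767      5.534     -8.302
  E            3.741       5.57     0.2124
  solve Keq expr → x = -2.767; check Q = 8.2540e-05

Q₀ = 5.0449e+05; Q > K (proceeds reverse)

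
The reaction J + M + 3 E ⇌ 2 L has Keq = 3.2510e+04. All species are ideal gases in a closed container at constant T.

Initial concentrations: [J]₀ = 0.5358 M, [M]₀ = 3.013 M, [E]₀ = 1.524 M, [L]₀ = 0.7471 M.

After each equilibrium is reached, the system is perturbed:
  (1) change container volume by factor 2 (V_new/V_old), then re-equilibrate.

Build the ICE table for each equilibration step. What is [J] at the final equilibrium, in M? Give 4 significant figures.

[J]_eq = 0.039 M

Q₀ = 0.09768 vs Keq = 3.2510e+04 ⇒ Q<K, forward
Step 1:
                  J         M         E         L
  Initial    0.5358     3.013     1.524    0.7471
  Change    -0.4795   -0.4795    -1.438    0.9589
  Equil     0.05633     2.534    0.0856     1.706
  solve Keq expr → x = 0.4795; check Q = 3.2510e+04
Then change container volume by factor 2 (V_new/V_old).
Step 2:
                  J         M         E         L
  Initial   0.02817     1.267    0.0428     0.853
  Change    0.01083   0.01083   0.03249  -0.02166
  Equil       0.039     1.278   0.07529    0.8314
  solve Keq expr → x = -0.01083; check Q = 3.2510e+04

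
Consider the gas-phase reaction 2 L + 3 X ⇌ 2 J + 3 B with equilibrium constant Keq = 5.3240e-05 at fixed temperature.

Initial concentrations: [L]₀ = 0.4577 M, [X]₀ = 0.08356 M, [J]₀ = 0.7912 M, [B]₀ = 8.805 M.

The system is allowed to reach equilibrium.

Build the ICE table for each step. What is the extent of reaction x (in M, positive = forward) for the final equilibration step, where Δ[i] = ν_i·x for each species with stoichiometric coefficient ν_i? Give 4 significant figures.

Q₀ = 3.4963e+06 vs Keq = 5.3240e-05 ⇒ Q>K, reverse
Step 1:
                    L           X           J           B
  init         0.4577     0.08356      0.7912       8.805
  Δ            0.7906       1.186     -0.7906      -1.186
  eq            1.248       1.269  6.1942e-04       7.619
  solve Keq expr → x = -0.3953; check Q = 5.3240e-05

x = -0.3953 M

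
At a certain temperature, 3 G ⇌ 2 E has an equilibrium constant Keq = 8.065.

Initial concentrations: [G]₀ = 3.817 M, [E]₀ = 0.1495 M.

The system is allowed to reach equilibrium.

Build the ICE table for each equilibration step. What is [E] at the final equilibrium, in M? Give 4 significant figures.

[E]_eq = 2.142 M

Q₀ = 4.0190e-04 vs Keq = 8.065 ⇒ Q<K, forward
Step 1:
                  G         E
  init        3.817    0.1495
  Δ          -2.988     1.992
  eq         0.8285     2.142
  solve Keq expr → x = 0.9962; check Q = 8.065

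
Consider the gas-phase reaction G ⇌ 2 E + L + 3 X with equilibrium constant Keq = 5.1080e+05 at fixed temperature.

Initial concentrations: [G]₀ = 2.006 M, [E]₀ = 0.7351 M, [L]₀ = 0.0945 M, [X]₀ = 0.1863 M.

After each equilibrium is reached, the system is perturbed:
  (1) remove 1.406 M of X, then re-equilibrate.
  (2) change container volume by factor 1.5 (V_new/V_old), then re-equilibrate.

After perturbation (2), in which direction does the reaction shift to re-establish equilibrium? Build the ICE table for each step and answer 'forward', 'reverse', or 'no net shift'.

Q₀ = 1.6460e-04 vs Keq = 5.1080e+05 ⇒ Q<K, forward
Step 1:
                  G         E         L         X
  init        2.006    0.7351    0.0945    0.1863
  Δ          -1.985      3.97     1.985     5.955
  eq        0.02088     4.705      2.08     6.142
  solve Keq expr → x = 1.985; check Q = 5.1080e+05
Then remove 1.406 M of X.
Step 2:
                  G         E         L         X
  init      0.02088     4.705      2.08     4.736
  Δ        -0.01096   0.02193   0.01096   0.03289
  eq       0.009917     4.727     2.091     4.769
  solve Keq expr → x = 0.01096; check Q = 5.1080e+05
Then change container volume by factor 1.5 (V_new/V_old).
Step 3:
                  G         E         L         X
  init     0.006612     3.152     1.394     3.179
  Δ       -0.005717   0.01143  0.005717   0.01715
  eq      8.9491e-04     3.163     1.399     3.196
  solve Keq expr → x = 0.005717; check Q = 5.1080e+05

Direction: forward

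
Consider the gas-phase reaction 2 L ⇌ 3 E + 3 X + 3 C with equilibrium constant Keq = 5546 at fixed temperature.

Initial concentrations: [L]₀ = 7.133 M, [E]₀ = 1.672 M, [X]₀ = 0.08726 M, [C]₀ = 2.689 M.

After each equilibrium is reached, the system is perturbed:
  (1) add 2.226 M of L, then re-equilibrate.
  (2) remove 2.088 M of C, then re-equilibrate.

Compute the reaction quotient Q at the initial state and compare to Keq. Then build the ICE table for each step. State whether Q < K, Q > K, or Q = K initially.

Q₀ = 0.001187 vs Keq = 5546 ⇒ Q<K, forward
Step 1:
                  L         E         X         C
  Initial     7.133     1.672   0.08726     2.689
  Change     -1.652     2.478     2.478     2.478
  Equil       5.481      4.15     2.566     5.167
  solve Keq expr → x = 0.8261; check Q = 5546
Then add 2.226 M of L.
Step 2:
                  L         E         X         C
  Initial     7.707      4.15     2.566     5.167
  Change    -0.1779    0.2669    0.2669    0.2669
  Equil       7.529     4.417     2.833     5.434
  solve Keq expr → x = 0.08897; check Q = 5546
Then remove 2.088 M of C.
Step 3:
                  L         E         X         C
  Initial     7.529     4.417     2.833     3.346
  Change    -0.3704    0.5557    0.5557    0.5557
  Equil       7.158     4.973     3.388     3.902
  solve Keq expr → x = 0.1852; check Q = 5546

Q₀ = 0.001187; Q < K (proceeds forward)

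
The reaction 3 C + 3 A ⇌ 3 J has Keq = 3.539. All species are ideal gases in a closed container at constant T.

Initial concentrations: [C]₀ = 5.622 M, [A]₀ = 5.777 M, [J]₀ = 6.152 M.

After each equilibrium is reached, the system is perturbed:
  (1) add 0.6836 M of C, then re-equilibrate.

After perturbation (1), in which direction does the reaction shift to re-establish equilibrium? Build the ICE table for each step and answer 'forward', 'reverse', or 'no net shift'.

Direction: forward

Q₀ = 0.006796 vs Keq = 3.539 ⇒ Q<K, forward
Step 1:
                    C           A           J
  init          5.622       5.777       6.152
  Δ            -3.219      -3.219       3.219
  eq            2.403       2.558       9.371
  solve Keq expr → x = 1.073; check Q = 3.539
Then add 0.6836 M of C.
Step 2:
                    C           A           J
  init          3.087       2.558       9.371
  Δ            -0.291      -0.291       0.291
  eq            2.796       2.267       9.662
  solve Keq expr → x = 0.09699; check Q = 3.539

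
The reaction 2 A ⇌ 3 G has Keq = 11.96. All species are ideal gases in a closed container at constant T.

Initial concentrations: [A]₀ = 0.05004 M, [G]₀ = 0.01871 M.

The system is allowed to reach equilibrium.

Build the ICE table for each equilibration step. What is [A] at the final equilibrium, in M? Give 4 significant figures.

Q₀ = 0.002616 vs Keq = 11.96 ⇒ Q<K, forward
Step 1:
                   A          G
  Initial    0.05004    0.01871
  Change    -0.04308    0.06463
  Equil     0.006956    0.08334
  solve Keq expr → x = 0.02154; check Q = 11.96

[A]_eq = 0.006956 M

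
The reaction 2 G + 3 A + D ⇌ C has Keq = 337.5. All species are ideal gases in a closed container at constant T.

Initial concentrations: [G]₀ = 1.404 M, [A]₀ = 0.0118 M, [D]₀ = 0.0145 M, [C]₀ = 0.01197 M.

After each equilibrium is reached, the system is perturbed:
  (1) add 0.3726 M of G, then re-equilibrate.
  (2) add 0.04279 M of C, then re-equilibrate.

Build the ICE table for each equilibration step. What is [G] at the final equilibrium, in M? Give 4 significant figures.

[G]_eq = 1.827 M

Q₀ = 2.5489e+05 vs Keq = 337.5 ⇒ Q>K, reverse
Step 1:
                    G           A           D           C
  Initial       1.404      0.0118      0.0145     0.01197
  Change      0.02112     0.03168     0.01056    -0.01056
  Equil         1.425     0.04348     0.02506    0.001411
  solve Keq expr → x = -0.01056; check Q = 337.5
Then add 0.3726 M of G.
Step 2:
                    G           A           D           C
  Initial       1.798     0.04348     0.02506    0.001411
  Change     -0.00109   -0.001634 -5.4476e-04  5.4476e-04
  Equil         1.797     0.04184     0.02451    0.001956
  solve Keq expr → x = 5.4476e-04; check Q = 337.5
Then add 0.04279 M of C.
Step 3:
                    G           A           D           C
  Initial       1.797     0.04184     0.02451     0.04475
  Change      0.03025     0.04537     0.01512    -0.01512
  Equil         1.827     0.08722     0.03964     0.02962
  solve Keq expr → x = -0.01512; check Q = 337.5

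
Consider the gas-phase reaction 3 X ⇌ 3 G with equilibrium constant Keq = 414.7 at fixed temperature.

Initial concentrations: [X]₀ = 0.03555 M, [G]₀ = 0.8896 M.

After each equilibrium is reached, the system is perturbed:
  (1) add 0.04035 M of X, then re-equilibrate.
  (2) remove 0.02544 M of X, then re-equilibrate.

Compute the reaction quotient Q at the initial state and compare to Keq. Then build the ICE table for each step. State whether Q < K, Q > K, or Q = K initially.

Q₀ = 1.5670e+04 vs Keq = 414.7 ⇒ Q>K, reverse
Step 1:
                  X         G
  I         0.03555    0.8896
  C         0.07384  -0.07384
  E          0.1094    0.8158
  solve Keq expr → x = -0.02461; check Q = 414.7
Then add 0.04035 M of X.
Step 2:
                  X         G
  I          0.1497    0.8158
  C        -0.03558   0.03558
  E          0.1142    0.8513
  solve Keq expr → x = 0.01186; check Q = 414.7
Then remove 0.02544 M of X.
Step 3:
                  X         G
  I         0.08872    0.8513
  C         0.02243  -0.02243
  E          0.1112    0.8289
  solve Keq expr → x = -0.007477; check Q = 414.7

Q₀ = 1.5670e+04; Q > K (proceeds reverse)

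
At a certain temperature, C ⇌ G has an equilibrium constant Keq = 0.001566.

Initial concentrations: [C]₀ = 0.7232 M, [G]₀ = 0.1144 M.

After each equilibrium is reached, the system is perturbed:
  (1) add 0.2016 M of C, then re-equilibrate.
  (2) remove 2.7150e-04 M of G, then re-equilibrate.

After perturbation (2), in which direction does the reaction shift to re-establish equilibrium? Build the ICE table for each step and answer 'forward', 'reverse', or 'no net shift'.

Q₀ = 0.1582 vs Keq = 0.001566 ⇒ Q>K, reverse
Step 1:
                  C         G
  Initial    0.7232    0.1144
  Change     0.1131   -0.1131
  Equil      0.8363   0.00131
  solve Keq expr → x = -0.1131; check Q = 0.001566
Then add 0.2016 M of C.
Step 2:
                  C         G
  Initial     1.038   0.00131
  Change  -3.1521e-04 3.1521e-04
  Equil       1.038  0.001625
  solve Keq expr → x = 3.1521e-04; check Q = 0.001566
Then remove 2.7150e-04 M of G.
Step 3:
                  C         G
  Initial     1.038  0.001353
  Change  -2.7108e-04 2.7108e-04
  Equil       1.037  0.001624
  solve Keq expr → x = 2.7108e-04; check Q = 0.001566

Direction: forward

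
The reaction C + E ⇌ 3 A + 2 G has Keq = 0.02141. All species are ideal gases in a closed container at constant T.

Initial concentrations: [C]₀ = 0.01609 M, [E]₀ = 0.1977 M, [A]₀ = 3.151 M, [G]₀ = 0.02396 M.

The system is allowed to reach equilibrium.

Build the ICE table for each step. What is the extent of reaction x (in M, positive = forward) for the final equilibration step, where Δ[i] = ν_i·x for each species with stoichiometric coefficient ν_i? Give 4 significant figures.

x = -0.01098 M

Q₀ = 5.646 vs Keq = 0.02141 ⇒ Q>K, reverse
Step 1:
                   C          E          A          G
  Initial    0.01609     0.1977      3.151    0.02396
  Change     0.01098    0.01098   -0.03294   -0.02196
  Equil      0.02707     0.2087      3.118   0.001997
  solve Keq expr → x = -0.01098; check Q = 0.02141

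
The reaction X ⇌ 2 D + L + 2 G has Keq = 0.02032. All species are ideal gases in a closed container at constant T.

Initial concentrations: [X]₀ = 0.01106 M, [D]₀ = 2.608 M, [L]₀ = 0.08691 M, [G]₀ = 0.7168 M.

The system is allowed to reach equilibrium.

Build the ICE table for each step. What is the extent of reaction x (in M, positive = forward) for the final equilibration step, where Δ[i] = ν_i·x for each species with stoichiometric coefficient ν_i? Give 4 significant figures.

Q₀ = 27.46 vs Keq = 0.02032 ⇒ Q>K, reverse
Step 1:
                    X           D           L           G
  init        0.01106       2.608     0.08691      0.7168
  Δ           0.08579     -0.1716    -0.08579     -0.1716
  eq          0.09685       2.436    0.001115      0.5452
  solve Keq expr → x = -0.08579; check Q = 0.02032

x = -0.08579 M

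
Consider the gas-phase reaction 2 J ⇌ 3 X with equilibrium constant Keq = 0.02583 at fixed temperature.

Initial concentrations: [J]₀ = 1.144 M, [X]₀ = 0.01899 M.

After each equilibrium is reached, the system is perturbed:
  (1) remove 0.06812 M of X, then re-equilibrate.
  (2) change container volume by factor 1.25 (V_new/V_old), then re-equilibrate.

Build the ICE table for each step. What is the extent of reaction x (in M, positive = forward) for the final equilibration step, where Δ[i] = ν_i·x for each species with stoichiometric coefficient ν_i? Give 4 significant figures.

Q₀ = 5.2327e-06 vs Keq = 0.02583 ⇒ Q<K, forward
Step 1:
                    J           X
  Initial       1.144     0.01899
  Change      -0.1797      0.2695
  Equil        0.9643      0.2885
  solve Keq expr → x = 0.08985; check Q = 0.02583
Then remove 0.06812 M of X.
Step 2:
                    J           X
  Initial      0.9643      0.2204
  Change     -0.04005     0.06007
  Equil        0.9243      0.2805
  solve Keq expr → x = 0.02002; check Q = 0.02583
Then change container volume by factor 1.25 (V_new/V_old).
Step 3:
                    J           X
  Initial      0.7394      0.2244
  Change     -0.01008     0.01512
  Equil        0.7293      0.2395
  solve Keq expr → x = 0.005041; check Q = 0.02583

x = 0.005041 M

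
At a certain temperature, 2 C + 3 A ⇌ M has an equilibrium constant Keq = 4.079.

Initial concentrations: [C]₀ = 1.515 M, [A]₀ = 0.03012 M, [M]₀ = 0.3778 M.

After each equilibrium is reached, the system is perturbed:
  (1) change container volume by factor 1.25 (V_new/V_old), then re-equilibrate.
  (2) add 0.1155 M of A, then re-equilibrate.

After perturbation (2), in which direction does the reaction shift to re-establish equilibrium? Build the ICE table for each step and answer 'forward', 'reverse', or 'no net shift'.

Direction: forward

Q₀ = 6024 vs Keq = 4.079 ⇒ Q>K, reverse
Step 1:
                  C         A         M
  Initial     1.515   0.03012    0.3778
  Change     0.1747     0.262  -0.08735
  Equil        1.69    0.2922    0.2905
  solve Keq expr → x = -0.08735; check Q = 4.079
Then change container volume by factor 1.25 (V_new/V_old).
Step 2:
                  C         A         M
  Initial     1.352    0.2337    0.2324
  Change    0.04309   0.06464  -0.02155
  Equil       1.395    0.2984    0.2108
  solve Keq expr → x = -0.02155; check Q = 4.079
Then add 0.1155 M of A.
Step 3:
                  C         A         M
  Initial     1.395    0.4139    0.2108
  Change   -0.06143  -0.09214   0.03071
  Equil       1.333    0.3217    0.2415
  solve Keq expr → x = 0.03071; check Q = 4.079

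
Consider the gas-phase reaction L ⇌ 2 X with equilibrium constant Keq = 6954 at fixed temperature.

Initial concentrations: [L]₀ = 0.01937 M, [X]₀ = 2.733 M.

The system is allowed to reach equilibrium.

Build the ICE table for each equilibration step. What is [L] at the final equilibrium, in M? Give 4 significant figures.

[L]_eq = 0.001103 M

Q₀ = 385.6 vs Keq = 6954 ⇒ Q<K, forward
Step 1:
                   L          X
  init       0.01937      2.733
  Δ         -0.01827    0.03653
  eq        0.001103       2.77
  solve Keq expr → x = 0.01827; check Q = 6954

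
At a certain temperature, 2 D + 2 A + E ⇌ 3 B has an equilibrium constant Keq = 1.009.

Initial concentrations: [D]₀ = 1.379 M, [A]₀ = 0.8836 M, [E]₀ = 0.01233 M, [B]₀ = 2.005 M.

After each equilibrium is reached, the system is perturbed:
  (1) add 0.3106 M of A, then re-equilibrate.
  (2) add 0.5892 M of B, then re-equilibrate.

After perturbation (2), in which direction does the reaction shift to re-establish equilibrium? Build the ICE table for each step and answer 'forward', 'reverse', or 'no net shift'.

Q₀ = 440.3 vs Keq = 1.009 ⇒ Q>K, reverse
Step 1:
                   D          A          E          B
  Initial      1.379     0.8836    0.01233      2.005
  Change      0.5125     0.5125     0.2562    -0.7687
  Equil        1.891      1.396     0.2686      1.236
  solve Keq expr → x = -0.2562; check Q = 1.009
Then add 0.3106 M of A.
Step 2:
                   D          A          E          B
  Initial      1.891      1.707     0.2686      1.236
  Change    -0.05184   -0.05184   -0.02592    0.07776
  Equil         1.84      1.655     0.2426      1.314
  solve Keq expr → x = 0.02592; check Q = 1.009
Then add 0.5892 M of B.
Step 3:
                   D          A          E          B
  Initial       1.84      1.655     0.2426      1.903
  Change      0.1711     0.1711    0.08556    -0.2567
  Equil        2.011      1.826     0.3282      1.647
  solve Keq expr → x = -0.08556; check Q = 1.009

Direction: reverse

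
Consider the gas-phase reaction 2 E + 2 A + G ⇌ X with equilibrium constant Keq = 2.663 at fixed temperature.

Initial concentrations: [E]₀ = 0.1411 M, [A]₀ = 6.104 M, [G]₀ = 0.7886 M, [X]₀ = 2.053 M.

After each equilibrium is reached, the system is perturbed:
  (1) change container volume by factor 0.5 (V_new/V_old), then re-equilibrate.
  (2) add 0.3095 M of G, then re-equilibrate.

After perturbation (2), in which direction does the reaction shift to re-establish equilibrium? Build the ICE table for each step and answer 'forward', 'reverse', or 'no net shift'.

Q₀ = 3.51 vs Keq = 2.663 ⇒ Q>K, reverse
Step 1:
                   E          A          G          X
  init        0.1411      6.104     0.7886      2.053
  Δ          0.01904    0.01904    0.00952   -0.00952
  eq          0.1601      6.123     0.7981      2.043
  solve Keq expr → x = -0.00952; check Q = 2.663
Then change container volume by factor 0.5 (V_new/V_old).
Step 2:
                   E          A          G          X
  init        0.3203      12.25      1.596      4.087
  Δ          -0.2343    -0.2343    -0.1171     0.1171
  eq         0.08601      12.01      1.479      4.204
  solve Keq expr → x = 0.1171; check Q = 2.663
Then add 0.3095 M of G.
Step 3:
                   E          A          G          X
  init       0.08601      12.01      1.789      4.204
  Δ        -0.007626  -0.007626  -0.003813   0.003813
  eq         0.07838         12      1.785      4.208
  solve Keq expr → x = 0.003813; check Q = 2.663

Direction: forward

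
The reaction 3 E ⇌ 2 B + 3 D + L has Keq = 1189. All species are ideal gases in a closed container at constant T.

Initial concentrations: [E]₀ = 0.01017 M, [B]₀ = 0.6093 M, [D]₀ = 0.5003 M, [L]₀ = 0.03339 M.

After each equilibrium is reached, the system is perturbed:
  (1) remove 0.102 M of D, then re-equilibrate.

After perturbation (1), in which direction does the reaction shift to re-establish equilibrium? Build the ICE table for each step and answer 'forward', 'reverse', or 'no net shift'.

Q₀ = 1476 vs Keq = 1189 ⇒ Q>K, reverse
Step 1:
                   E          B          D          L
  Initial    0.01017     0.6093     0.5003    0.03339
  Change  7.1225e-04 -4.7483e-04 -7.1225e-04 -2.3742e-04
  Equil      0.01088     0.6088     0.4996    0.03315
  solve Keq expr → x = -2.3742e-04; check Q = 1189
Then remove 0.102 M of D.
Step 2:
                   E          B          D          L
  Initial    0.01088     0.6088     0.3976    0.03315
  Change   -0.002102   0.001401   0.002102 7.0056e-04
  Equil     0.008781     0.6102     0.3997    0.03385
  solve Keq expr → x = 7.0056e-04; check Q = 1189

Direction: forward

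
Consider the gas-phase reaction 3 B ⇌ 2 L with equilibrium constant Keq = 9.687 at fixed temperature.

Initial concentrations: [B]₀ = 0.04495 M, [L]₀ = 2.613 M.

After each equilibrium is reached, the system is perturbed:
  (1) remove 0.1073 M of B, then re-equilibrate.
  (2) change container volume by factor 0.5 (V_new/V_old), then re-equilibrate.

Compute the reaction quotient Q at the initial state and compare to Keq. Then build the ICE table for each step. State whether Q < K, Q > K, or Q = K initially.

Q₀ = 7.5178e+04 vs Keq = 9.687 ⇒ Q>K, reverse
Step 1:
                   B          L
  Initial    0.04495      2.613
  Change      0.7306    -0.4871
  Equil       0.7756      2.126
  solve Keq expr → x = -0.2435; check Q = 9.687
Then remove 0.1073 M of B.
Step 2:
                   B          L
  Initial     0.6683      2.126
  Change     0.09227   -0.06151
  Equil       0.7606      2.064
  solve Keq expr → x = -0.03076; check Q = 9.687
Then change container volume by factor 0.5 (V_new/V_old).
Step 3:
                   B          L
  Initial      1.521      4.129
  Change     -0.2779     0.1853
  Equil        1.243      4.314
  solve Keq expr → x = 0.09265; check Q = 9.687

Q₀ = 7.5178e+04; Q > K (proceeds reverse)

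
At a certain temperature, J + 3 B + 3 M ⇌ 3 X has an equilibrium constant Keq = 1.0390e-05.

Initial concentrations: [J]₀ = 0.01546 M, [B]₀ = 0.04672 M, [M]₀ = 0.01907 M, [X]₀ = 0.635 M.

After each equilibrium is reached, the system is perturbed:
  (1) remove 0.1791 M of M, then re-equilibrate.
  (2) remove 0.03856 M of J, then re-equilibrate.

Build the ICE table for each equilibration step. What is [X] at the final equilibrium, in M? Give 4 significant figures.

Q₀ = 2.3418e+10 vs Keq = 1.0390e-05 ⇒ Q>K, reverse
Step 1:
                   J          B          M          X
  I          0.01546    0.04672    0.01907      0.635
  C           0.2097     0.6292     0.6292    -0.6292
  E           0.2252     0.6759     0.6483   0.005817
  solve Keq expr → x = -0.2097; check Q = 1.0390e-05
Then remove 0.1791 M of M.
Step 2:
                   J          B          M          X
  I           0.2252     0.6759     0.4692   0.005817
  C       5.2657e-04    0.00158    0.00158   -0.00158
  E           0.2257     0.6775     0.4707   0.004237
  solve Keq expr → x = -5.2657e-04; check Q = 1.0390e-05
Then remove 0.03856 M of J.
Step 3:
                   J          B          M          X
  I           0.1872     0.6775     0.4707   0.004237
  C       8.4094e-05 2.5228e-04 2.5228e-04 -2.5228e-04
  E           0.1872     0.6777      0.471   0.003985
  solve Keq expr → x = -8.4094e-05; check Q = 1.0390e-05

[X]_eq = 0.003985 M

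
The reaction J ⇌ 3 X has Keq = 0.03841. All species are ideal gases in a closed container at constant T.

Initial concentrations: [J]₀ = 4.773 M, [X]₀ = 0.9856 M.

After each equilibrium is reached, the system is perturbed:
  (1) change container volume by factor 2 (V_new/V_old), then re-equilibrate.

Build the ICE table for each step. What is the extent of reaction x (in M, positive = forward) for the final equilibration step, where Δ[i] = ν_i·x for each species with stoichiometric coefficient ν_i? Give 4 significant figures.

Q₀ = 0.2006 vs Keq = 0.03841 ⇒ Q>K, reverse
Step 1:
                    J           X
  init          4.773      0.9856
  Δ            0.1374     -0.4121
  eq             4.91      0.5735
  solve Keq expr → x = -0.1374; check Q = 0.03841
Then change container volume by factor 2 (V_new/V_old).
Step 2:
                    J           X
  init          2.455      0.2867
  Δ            -0.055       0.165
  eq              2.4      0.4517
  solve Keq expr → x = 0.055; check Q = 0.03841

x = 0.055 M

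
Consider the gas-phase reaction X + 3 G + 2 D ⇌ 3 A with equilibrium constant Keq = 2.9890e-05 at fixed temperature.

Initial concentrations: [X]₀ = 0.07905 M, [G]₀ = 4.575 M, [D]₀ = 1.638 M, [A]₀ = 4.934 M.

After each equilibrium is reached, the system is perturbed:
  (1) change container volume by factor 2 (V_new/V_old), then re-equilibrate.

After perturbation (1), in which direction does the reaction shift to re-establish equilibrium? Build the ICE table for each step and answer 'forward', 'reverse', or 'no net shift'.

Direction: reverse

Q₀ = 5.914 vs Keq = 2.9890e-05 ⇒ Q>K, reverse
Step 1:
                    X           G           D           A
  I           0.07905       4.575       1.638       4.934
  C             1.372       4.116       2.744      -4.116
  E             1.451       8.691       4.382      0.8177
  solve Keq expr → x = -1.372; check Q = 2.9890e-05
Then change container volume by factor 2 (V_new/V_old).
Step 2:
                    X           G           D           A
  I            0.7256       4.346       2.191      0.4089
  C           0.06069      0.1821      0.1214     -0.1821
  E            0.7863       4.528       2.312      0.2268
  solve Keq expr → x = -0.06069; check Q = 2.9890e-05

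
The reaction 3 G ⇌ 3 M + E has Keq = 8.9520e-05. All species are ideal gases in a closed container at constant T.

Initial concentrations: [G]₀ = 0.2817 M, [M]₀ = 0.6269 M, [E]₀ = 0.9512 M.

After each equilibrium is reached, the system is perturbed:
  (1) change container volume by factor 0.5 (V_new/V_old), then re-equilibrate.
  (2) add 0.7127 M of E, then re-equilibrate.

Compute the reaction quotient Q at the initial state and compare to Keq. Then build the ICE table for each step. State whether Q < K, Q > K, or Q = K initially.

Q₀ = 10.48; Q > K (proceeds reverse)

Q₀ = 10.48 vs Keq = 8.9520e-05 ⇒ Q>K, reverse
Step 1:
                  G         M         E
  init       0.2817    0.6269    0.9512
  Δ          0.5844   -0.5844   -0.1948
  eq         0.8661   0.04252    0.7564
  solve Keq expr → x = -0.1948; check Q = 8.9520e-05
Then change container volume by factor 0.5 (V_new/V_old).
Step 2:
                  G         M         E
  init        1.732   0.08504     1.513
  Δ         0.01681  -0.01681 -0.005602
  eq          1.749   0.06824     1.507
  solve Keq expr → x = -0.005602; check Q = 8.9520e-05
Then add 0.7127 M of E.
Step 3:
                  G         M         E
  init        1.749   0.06824      2.22
  Δ        0.007966 -0.007966 -0.002655
  eq          1.757   0.06027     2.217
  solve Keq expr → x = -0.002655; check Q = 8.9520e-05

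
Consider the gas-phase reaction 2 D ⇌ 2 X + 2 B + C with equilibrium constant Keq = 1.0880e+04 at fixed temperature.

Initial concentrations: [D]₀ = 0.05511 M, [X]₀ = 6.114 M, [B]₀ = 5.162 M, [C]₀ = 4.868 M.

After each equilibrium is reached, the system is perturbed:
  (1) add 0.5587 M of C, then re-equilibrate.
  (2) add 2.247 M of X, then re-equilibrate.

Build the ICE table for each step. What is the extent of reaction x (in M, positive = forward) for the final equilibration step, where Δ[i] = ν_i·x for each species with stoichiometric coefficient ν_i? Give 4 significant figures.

x = -0.08726 M

Q₀ = 1.5965e+06 vs Keq = 1.0880e+04 ⇒ Q>K, reverse
Step 1:
                   D          X          B          C
  I          0.05511      6.114      5.162      4.868
  C           0.4872    -0.4872    -0.4872    -0.2436
  E           0.5423      5.627      4.675      4.624
  solve Keq expr → x = -0.2436; check Q = 1.0880e+04
Then add 0.5587 M of C.
Step 2:
                   D          X          B          C
  I           0.5423      5.627      4.675      5.183
  C          0.02543   -0.02543   -0.02543   -0.01271
  E           0.5677      5.601      4.649       5.17
  solve Keq expr → x = -0.01271; check Q = 1.0880e+04
Then add 2.247 M of X.
Step 3:
                   D          X          B          C
  I           0.5677      7.848      4.649       5.17
  C           0.1745    -0.1745    -0.1745   -0.08726
  E           0.7422      7.674      4.475      5.083
  solve Keq expr → x = -0.08726; check Q = 1.0880e+04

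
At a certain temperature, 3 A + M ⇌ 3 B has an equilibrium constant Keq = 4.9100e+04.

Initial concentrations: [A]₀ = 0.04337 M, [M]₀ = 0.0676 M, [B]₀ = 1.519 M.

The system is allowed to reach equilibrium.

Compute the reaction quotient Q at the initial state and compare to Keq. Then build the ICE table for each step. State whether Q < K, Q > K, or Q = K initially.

Q₀ = 6.3556e+05 vs Keq = 4.9100e+04 ⇒ Q>K, reverse
Step 1:
                   A          M          B
  Initial    0.04337     0.0676      1.519
  Change     0.04842    0.01614   -0.04842
  Equil      0.09179    0.08374      1.471
  solve Keq expr → x = -0.01614; check Q = 4.9100e+04

Q₀ = 6.3556e+05; Q > K (proceeds reverse)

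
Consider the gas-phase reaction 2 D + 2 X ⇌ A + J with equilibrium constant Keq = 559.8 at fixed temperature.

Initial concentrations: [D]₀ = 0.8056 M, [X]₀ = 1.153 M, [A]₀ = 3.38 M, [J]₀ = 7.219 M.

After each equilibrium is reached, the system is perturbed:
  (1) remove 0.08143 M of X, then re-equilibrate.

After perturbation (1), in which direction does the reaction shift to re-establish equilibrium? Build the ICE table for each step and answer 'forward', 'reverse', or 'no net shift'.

Direction: reverse

Q₀ = 28.28 vs Keq = 559.8 ⇒ Q<K, forward
Step 1:
                   D          X          A          J
  Initial     0.8056      1.153       3.38      7.219
  Change     -0.4795    -0.4795     0.2398     0.2398
  Equil       0.3261     0.6735       3.62      7.459
  solve Keq expr → x = 0.2398; check Q = 559.8
Then remove 0.08143 M of X.
Step 2:
                   D          X          A          J
  Initial     0.3261     0.5921       3.62      7.459
  Change     0.02743    0.02743   -0.01371   -0.01371
  Equil       0.3535     0.6195      3.606      7.445
  solve Keq expr → x = -0.01371; check Q = 559.8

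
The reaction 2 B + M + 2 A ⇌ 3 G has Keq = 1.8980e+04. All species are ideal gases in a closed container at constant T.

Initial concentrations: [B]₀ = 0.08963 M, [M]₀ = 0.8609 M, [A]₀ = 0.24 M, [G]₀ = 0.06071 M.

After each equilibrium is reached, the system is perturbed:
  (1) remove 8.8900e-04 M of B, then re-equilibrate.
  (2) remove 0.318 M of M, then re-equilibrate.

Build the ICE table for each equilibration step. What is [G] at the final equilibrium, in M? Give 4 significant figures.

Q₀ = 0.5617 vs Keq = 1.8980e+04 ⇒ Q<K, forward
Step 1:
                    B           M           A           G
  I           0.08963      0.8609        0.24     0.06071
  C          -0.08537    -0.04269    -0.08537      0.1281
  E          0.004256      0.8182      0.1546      0.1888
  solve Keq expr → x = 0.04269; check Q = 1.8980e+04
Then remove 8.8900e-04 M of B.
Step 2:
                    B           M           A           G
  I          0.003367      0.8182      0.1546      0.1888
  C        8.2388e-04  4.1194e-04  8.2388e-04   -0.001236
  E          0.004191      0.8186      0.1555      0.1875
  solve Keq expr → x = -4.1194e-04; check Q = 1.8980e+04
Then remove 0.318 M of M.
Step 3:
                    B           M           A           G
  I          0.004191      0.5006      0.1555      0.1875
  C          0.001062  5.3076e-04    0.001062   -0.001592
  E          0.005253      0.5012      0.1565      0.1859
  solve Keq expr → x = -5.3076e-04; check Q = 1.8980e+04

[G]_eq = 0.1859 M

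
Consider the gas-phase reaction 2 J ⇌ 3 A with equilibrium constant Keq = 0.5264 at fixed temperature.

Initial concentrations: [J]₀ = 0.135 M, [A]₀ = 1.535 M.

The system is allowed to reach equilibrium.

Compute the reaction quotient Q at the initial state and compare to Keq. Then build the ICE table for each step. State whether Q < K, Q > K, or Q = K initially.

Q₀ = 198.5 vs Keq = 0.5264 ⇒ Q>K, reverse
Step 1:
                    J           A
  I             0.135       1.535
  C            0.5892     -0.8838
  E            0.7242      0.6512
  solve Keq expr → x = -0.2946; check Q = 0.5264

Q₀ = 198.5; Q > K (proceeds reverse)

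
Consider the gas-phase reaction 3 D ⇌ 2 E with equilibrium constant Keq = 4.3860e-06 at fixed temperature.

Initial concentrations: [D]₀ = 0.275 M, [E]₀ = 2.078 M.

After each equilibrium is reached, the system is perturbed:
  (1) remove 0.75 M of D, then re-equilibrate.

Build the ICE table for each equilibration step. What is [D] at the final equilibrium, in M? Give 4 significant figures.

Q₀ = 207.6 vs Keq = 4.3860e-06 ⇒ Q>K, reverse
Step 1:
                  D         E
  Initial     0.275     2.078
  Change      3.098    -2.065
  Equil       3.373   0.01297
  solve Keq expr → x = -1.033; check Q = 4.3860e-06
Then remove 0.75 M of D.
Step 2:
                  D         E
  Initial     2.623   0.01297
  Change   0.006068 -0.004046
  Equil       2.629  0.008925
  solve Keq expr → x = -0.002023; check Q = 4.3860e-06

[D]_eq = 2.629 M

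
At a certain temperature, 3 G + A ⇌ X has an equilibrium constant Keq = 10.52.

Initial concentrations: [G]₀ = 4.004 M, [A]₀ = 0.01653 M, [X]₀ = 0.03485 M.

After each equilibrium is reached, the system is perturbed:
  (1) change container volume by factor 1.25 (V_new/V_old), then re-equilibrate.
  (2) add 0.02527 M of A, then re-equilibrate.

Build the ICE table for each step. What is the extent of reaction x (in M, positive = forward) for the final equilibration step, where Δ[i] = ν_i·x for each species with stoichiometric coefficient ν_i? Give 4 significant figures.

x = 0.02518 M

Q₀ = 0.03284 vs Keq = 10.52 ⇒ Q<K, forward
Step 1:
                  G         A         X
  init        4.004   0.01653   0.03485
  Δ        -0.04935  -0.01645   0.01645
  eq          3.955 7.8848e-05    0.0513
  solve Keq expr → x = 0.01645; check Q = 10.52
Then change container volume by factor 1.25 (V_new/V_old).
Step 2:
                  G         A         X
  init        3.164 6.3078e-05   0.04104
  Δ       1.7976e-04 5.9920e-05 -5.9920e-05
  eq          3.164 1.2300e-04   0.04098
  solve Keq expr → x = -5.9920e-05; check Q = 10.52
Then add 0.02527 M of A.
Step 3:
                  G         A         X
  init        3.164   0.02539   0.04098
  Δ        -0.07554  -0.02518   0.02518
  eq          3.088 2.1350e-04   0.06616
  solve Keq expr → x = 0.02518; check Q = 10.52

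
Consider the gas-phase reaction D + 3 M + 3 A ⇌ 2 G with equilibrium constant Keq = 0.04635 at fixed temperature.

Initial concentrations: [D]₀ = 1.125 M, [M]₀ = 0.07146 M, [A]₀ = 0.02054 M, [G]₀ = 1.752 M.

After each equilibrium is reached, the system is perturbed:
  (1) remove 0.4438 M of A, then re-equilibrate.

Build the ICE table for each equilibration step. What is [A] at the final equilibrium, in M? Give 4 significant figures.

[A]_eq = 1.143 M

Q₀ = 8.6283e+08 vs Keq = 0.04635 ⇒ Q>K, reverse
Step 1:
                   D          M          A          G
  init         1.125    0.07146    0.02054      1.752
  Δ           0.4664      1.399      1.399    -0.9327
  eq           1.591      1.471       1.42     0.8193
  solve Keq expr → x = -0.4664; check Q = 0.04635
Then remove 0.4438 M of A.
Step 2:
                   D          M          A          G
  init         1.591      1.471     0.9759     0.8193
  Δ          0.05574     0.1672     0.1672    -0.1115
  eq           1.647      1.638      1.143     0.7078
  solve Keq expr → x = -0.05574; check Q = 0.04635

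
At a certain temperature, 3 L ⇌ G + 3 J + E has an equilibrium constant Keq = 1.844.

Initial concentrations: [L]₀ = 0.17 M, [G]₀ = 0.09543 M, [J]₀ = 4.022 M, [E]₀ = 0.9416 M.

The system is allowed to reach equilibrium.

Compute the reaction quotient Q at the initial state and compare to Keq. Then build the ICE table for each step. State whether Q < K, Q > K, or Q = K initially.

Q₀ = 1190; Q > K (proceeds reverse)

Q₀ = 1190 vs Keq = 1.844 ⇒ Q>K, reverse
Step 1:
                  L         G         J         E
  init         0.17   0.09543     4.022    0.9416
  Δ          0.2754  -0.09179   -0.2754  -0.09179
  eq         0.4454  0.003644     3.747    0.8498
  solve Keq expr → x = -0.09179; check Q = 1.844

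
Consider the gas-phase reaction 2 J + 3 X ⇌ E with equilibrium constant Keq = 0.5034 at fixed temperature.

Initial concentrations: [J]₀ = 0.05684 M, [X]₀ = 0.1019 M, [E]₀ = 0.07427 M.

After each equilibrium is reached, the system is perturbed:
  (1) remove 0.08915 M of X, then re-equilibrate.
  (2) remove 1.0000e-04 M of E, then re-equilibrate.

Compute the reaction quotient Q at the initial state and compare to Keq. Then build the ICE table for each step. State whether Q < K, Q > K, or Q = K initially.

Q₀ = 2.1726e+04; Q > K (proceeds reverse)

Q₀ = 2.1726e+04 vs Keq = 0.5034 ⇒ Q>K, reverse
Step 1:
                   J          X          E
  I          0.05684     0.1019    0.07427
  C           0.1471     0.2207   -0.07357
  E            0.204     0.3226 7.0316e-04
  solve Keq expr → x = -0.07357; check Q = 0.5034
Then remove 0.08915 M of X.
Step 2:
                   J          X          E
  I            0.204     0.2335 7.0316e-04
  C       8.5993e-04    0.00129 -4.2996e-04
  E           0.2048     0.2347 2.7320e-04
  solve Keq expr → x = -4.2996e-04; check Q = 0.5034
Then remove 1.0000e-04 M of E.
Step 3:
                   J          X          E
  I           0.2048     0.2347 1.7320e-04
  C       -1.9689e-04 -2.9534e-04 9.8447e-05
  E           0.2046     0.2344 2.7165e-04
  solve Keq expr → x = 9.8447e-05; check Q = 0.5034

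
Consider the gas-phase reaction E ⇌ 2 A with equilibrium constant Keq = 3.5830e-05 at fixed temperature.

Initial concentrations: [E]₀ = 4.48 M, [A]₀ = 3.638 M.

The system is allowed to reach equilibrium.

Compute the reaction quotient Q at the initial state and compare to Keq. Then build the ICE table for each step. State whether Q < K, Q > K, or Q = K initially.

Q₀ = 2.954 vs Keq = 3.5830e-05 ⇒ Q>K, reverse
Step 1:
                    E           A
  Initial        4.48       3.638
  Change        1.811      -3.623
  Equil         6.291     0.01501
  solve Keq expr → x = -1.811; check Q = 3.5830e-05

Q₀ = 2.954; Q > K (proceeds reverse)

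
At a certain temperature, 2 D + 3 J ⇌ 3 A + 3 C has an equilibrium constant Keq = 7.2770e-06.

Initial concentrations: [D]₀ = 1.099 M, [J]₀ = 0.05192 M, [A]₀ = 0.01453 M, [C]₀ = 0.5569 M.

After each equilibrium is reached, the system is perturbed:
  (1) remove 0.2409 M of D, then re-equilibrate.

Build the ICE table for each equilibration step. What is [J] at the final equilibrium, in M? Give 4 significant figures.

[J]_eq = 0.06437 M

Q₀ = 0.003134 vs Keq = 7.2770e-06 ⇒ Q>K, reverse
Step 1:
                    D           J           A           C
  init          1.099     0.05192     0.01453      0.5569
  Δ          0.008062     0.01209    -0.01209    -0.01209
  eq            1.107     0.06401    0.002437      0.5448
  solve Keq expr → x = -0.004031; check Q = 7.2770e-06
Then remove 0.2409 M of D.
Step 2:
                    D           J           A           C
  init         0.8662     0.06401    0.002437      0.5448
  Δ        2.3636e-04  3.5453e-04 -3.5453e-04 -3.5453e-04
  eq           0.8664     0.06437    0.002082      0.5445
  solve Keq expr → x = -1.1818e-04; check Q = 7.2770e-06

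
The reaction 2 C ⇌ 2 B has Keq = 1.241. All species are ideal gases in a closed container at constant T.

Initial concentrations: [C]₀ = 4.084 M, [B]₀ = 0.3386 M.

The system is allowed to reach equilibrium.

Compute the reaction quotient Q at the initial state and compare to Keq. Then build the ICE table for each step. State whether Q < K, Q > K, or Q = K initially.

Q₀ = 0.006874; Q < K (proceeds forward)

Q₀ = 0.006874 vs Keq = 1.241 ⇒ Q<K, forward
Step 1:
                    C           B
  I             4.084      0.3386
  C            -1.992       1.992
  E             2.092       2.331
  solve Keq expr → x = 0.996; check Q = 1.241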